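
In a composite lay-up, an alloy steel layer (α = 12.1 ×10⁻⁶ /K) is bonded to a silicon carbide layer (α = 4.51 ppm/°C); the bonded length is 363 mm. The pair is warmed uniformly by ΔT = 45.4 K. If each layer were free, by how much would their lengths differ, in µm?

Δα = |12.1 − 4.51|×10⁻⁶/K = 7.59×10⁻⁶/K.
ΔL_mismatch = Δα·L·ΔT = 7.59×10⁻⁶ × 363.0 mm × 45.4 K = 125 µm.

125 µm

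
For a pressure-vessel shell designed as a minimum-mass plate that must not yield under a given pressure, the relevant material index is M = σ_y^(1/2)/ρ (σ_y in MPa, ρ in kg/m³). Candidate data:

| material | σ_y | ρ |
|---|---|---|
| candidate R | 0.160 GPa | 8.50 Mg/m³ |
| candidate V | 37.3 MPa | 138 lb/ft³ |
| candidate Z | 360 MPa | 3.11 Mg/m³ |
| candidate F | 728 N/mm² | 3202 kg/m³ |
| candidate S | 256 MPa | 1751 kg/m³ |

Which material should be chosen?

candidate S

After converting to SI:
  candidate R: σ_y = 160.0 MPa, ρ = 8500 kg/m³
  candidate V: σ_y = 37.30 MPa, ρ = 2211 kg/m³
  candidate Z: σ_y = 360.0 MPa, ρ = 3110 kg/m³
  candidate F: σ_y = 728.0 MPa, ρ = 3202 kg/m³
  candidate S: σ_y = 256.0 MPa, ρ = 1751 kg/m³
  candidate S: M = 9.14×10⁻³
  candidate F: M = 8.43×10⁻³
  candidate Z: M = 6.10×10⁻³
  candidate V: M = 2.76×10⁻³
  candidate R: M = 1.49×10⁻³
Candidate S has the largest M.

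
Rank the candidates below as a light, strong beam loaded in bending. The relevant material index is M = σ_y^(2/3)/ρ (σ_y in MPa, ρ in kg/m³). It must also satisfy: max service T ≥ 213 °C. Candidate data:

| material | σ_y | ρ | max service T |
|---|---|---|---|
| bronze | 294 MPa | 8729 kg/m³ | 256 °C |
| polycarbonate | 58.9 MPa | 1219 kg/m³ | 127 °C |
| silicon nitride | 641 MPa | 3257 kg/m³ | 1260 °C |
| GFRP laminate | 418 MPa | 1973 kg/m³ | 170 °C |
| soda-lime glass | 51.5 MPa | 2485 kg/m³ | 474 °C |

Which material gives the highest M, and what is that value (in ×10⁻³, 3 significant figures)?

silicon nitride, M = 22.8×10⁻³

Screen on constraints: max service T ≥ 213 °C. Survivors: bronze, silicon nitride, soda-lime glass.
Per-candidate index values:
  silicon nitride: M = 22.8×10⁻³
  soda-lime glass: M = 5.57×10⁻³
  bronze: M = 5.07×10⁻³
The maximum is for silicon nitride.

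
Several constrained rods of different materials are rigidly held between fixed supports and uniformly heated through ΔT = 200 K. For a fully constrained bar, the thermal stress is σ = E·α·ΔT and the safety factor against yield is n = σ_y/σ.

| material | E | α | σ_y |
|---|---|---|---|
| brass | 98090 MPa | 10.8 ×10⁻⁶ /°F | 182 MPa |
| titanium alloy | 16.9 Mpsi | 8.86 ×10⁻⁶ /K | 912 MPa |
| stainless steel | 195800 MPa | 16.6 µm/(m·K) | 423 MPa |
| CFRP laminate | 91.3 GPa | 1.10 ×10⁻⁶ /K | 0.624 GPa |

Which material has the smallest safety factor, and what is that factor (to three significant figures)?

brass, n = 0.477

With everything in SI (GPa, ×10⁻⁶/K, MPa):
  brass: E = 98.09, α = 19.4, σ_y = 182.0 → σ = 381 MPa, n = 0.477
  titanium alloy: E = 116.5, α = 8.86, σ_y = 912.0 → σ = 206 MPa, n = 4.42
  stainless steel: E = 195.8, α = 16.6, σ_y = 423.0 → σ = 650 MPa, n = 0.651
  CFRP laminate: E = 91.30, α = 1.10, σ_y = 624.0 → σ = 20.1 MPa, n = 31.1
The minimum is brass at n = 0.477.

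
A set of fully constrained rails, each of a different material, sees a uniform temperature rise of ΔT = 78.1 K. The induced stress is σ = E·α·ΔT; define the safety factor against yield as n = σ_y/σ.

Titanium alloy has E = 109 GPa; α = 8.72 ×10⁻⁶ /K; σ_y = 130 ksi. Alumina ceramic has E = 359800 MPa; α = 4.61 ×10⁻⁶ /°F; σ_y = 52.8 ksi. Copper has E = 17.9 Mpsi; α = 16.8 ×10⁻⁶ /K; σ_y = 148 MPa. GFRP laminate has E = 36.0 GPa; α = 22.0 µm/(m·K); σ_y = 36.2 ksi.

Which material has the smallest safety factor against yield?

copper

In consistent units (E in GPa, α in ×10⁻⁶/K, σ_y in MPa):
  titanium alloy: E = 109.0, α = 8.72, σ_y = 896.3 → σ = 74.2 MPa, n = 12.1
  alumina ceramic: E = 359.8, α = 8.30, σ_y = 364.0 → σ = 233 MPa, n = 1.56
  copper: E = 123.4, α = 16.8, σ_y = 148.0 → σ = 162 MPa, n = 0.914
  GFRP laminate: E = 36.00, α = 22.0, σ_y = 249.6 → σ = 61.9 MPa, n = 4.04
The minimum is copper at n = 0.914.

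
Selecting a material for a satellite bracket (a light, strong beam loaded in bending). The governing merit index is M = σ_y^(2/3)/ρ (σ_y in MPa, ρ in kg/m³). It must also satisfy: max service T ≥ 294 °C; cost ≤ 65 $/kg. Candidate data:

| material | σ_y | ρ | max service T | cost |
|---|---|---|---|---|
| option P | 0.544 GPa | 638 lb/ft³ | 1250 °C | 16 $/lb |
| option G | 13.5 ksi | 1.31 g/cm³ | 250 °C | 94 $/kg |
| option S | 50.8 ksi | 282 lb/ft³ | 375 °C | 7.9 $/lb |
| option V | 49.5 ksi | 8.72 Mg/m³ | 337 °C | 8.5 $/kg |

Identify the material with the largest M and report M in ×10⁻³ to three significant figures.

Screen on constraints: max service T ≥ 294 °C; cost ≤ 65 $/kg. Survivors: option P, option S, option V.
Normalizing units and computing the index:
  option P: σ_y = 544.0 MPa, ρ = 10220 kg/m³
  option S: σ_y = 350.3 MPa, ρ = 4517 kg/m³
  option V: σ_y = 341.3 MPa, ρ = 8720 kg/m³
  option S: M = 11.0×10⁻³
  option P: M = 6.52×10⁻³
  option V: M = 5.60×10⁻³
The maximum is for option S.

option S, M = 11.0×10⁻³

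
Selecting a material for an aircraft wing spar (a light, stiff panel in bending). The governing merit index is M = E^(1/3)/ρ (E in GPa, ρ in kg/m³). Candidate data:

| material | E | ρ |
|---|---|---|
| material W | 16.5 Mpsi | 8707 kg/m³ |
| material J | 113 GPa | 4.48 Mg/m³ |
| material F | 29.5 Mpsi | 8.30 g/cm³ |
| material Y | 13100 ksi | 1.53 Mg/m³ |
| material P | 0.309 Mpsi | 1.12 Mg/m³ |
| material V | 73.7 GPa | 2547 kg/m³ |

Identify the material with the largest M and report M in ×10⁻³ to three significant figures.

material Y, M = 2.93×10⁻³

Normalizing units and computing the index:
  material W: E = 113.8 GPa, ρ = 8707 kg/m³
  material J: E = 113.0 GPa, ρ = 4480 kg/m³
  material F: E = 203.4 GPa, ρ = 8300 kg/m³
  material Y: E = 90.32 GPa, ρ = 1530 kg/m³
  material P: E = 2.130 GPa, ρ = 1120 kg/m³
  material V: E = 73.70 GPa, ρ = 2547 kg/m³
  material Y: M = 2.93×10⁻³
  material V: M = 1.65×10⁻³
  material P: M = 1.15×10⁻³
  material J: M = 1.08×10⁻³
  material F: M = 0.709×10⁻³
  material W: M = 0.557×10⁻³
The maximum is for material Y.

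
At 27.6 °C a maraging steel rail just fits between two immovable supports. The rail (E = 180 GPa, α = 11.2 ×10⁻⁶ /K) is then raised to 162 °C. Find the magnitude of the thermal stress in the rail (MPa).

ΔT = 134.4 K. Constrained thermal stress σ = E·α·ΔT = 180.0×10³ MPa × 11.2×10⁻⁶ × 134.4 = 271 MPa (compressive).

271 MPa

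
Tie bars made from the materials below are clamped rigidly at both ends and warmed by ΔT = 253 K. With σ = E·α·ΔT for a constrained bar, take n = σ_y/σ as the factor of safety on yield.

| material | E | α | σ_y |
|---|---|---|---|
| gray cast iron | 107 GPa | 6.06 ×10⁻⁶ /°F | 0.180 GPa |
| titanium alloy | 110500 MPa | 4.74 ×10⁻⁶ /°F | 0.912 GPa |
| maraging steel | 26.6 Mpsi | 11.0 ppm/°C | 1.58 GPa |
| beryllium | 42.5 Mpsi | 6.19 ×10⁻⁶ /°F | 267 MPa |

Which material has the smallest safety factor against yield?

With everything in SI (GPa, ×10⁻⁶/K, MPa):
  gray cast iron: E = 107.0, α = 10.9, σ_y = 180.0 → σ = 295 MPa, n = 0.610
  titanium alloy: E = 110.5, α = 8.53, σ_y = 912.0 → σ = 239 MPa, n = 3.82
  maraging steel: E = 183.4, α = 11.0, σ_y = 1580 → σ = 510 MPa, n = 3.10
  beryllium: E = 293.0, α = 11.1, σ_y = 267.0 → σ = 826 MPa, n = 0.323
Smallest n: beryllium with n = 0.323.

beryllium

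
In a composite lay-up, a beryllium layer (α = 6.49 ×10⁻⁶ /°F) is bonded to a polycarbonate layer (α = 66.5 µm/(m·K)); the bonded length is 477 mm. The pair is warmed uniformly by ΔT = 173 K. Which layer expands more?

beryllium: α = 6.49×10⁻⁶/°F × 9/5 = 11.7×10⁻⁶/K.
α(beryllium) = 11.7×10⁻⁶/K vs α(polycarbonate) = 66.5×10⁻⁶/K.
Higher α expands more for the same ΔT: polycarbonate.

polycarbonate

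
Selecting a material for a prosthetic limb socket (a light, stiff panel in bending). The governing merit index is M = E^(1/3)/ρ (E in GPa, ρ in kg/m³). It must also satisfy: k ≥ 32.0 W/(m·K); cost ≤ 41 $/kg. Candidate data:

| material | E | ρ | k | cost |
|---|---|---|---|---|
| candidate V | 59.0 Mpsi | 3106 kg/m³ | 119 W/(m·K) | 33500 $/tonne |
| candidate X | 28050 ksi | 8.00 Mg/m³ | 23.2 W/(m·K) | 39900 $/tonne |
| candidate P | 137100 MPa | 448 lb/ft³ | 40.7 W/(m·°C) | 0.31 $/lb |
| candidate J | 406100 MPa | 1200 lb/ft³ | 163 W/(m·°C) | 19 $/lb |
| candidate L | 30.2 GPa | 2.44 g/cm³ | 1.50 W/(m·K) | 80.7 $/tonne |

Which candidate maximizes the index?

candidate V

Screen on constraints: k ≥ 32.0 W/(m·K); cost ≤ 41 $/kg. Survivors: candidate V, candidate P.
After converting to SI:
  candidate V: E = 406.8 GPa, ρ = 3106 kg/m³
  candidate P: E = 137.1 GPa, ρ = 7176 kg/m³
  candidate V: M = 2.39×10⁻³
  candidate P: M = 0.719×10⁻³
Candidate V has the largest M.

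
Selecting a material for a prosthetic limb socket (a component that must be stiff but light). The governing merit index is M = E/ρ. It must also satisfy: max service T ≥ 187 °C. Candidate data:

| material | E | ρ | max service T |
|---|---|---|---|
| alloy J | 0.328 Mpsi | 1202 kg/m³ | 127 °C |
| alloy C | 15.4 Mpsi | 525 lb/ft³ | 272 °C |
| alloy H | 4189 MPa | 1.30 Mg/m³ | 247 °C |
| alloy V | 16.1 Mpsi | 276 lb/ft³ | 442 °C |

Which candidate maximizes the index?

Screen on constraints: max service T ≥ 187 °C. Survivors: alloy C, alloy H, alloy V.
After converting to SI:
  alloy C: E = 106.2 GPa, ρ = 8410 kg/m³
  alloy H: E = 4.189 GPa, ρ = 1300 kg/m³
  alloy V: E = 111.0 GPa, ρ = 4421 kg/m³
  alloy V: M = 25.1 MN·m/kg
  alloy C: M = 12.6 MN·m/kg
  alloy H: M = 3.22 MN·m/kg
Alloy V ranks first.

alloy V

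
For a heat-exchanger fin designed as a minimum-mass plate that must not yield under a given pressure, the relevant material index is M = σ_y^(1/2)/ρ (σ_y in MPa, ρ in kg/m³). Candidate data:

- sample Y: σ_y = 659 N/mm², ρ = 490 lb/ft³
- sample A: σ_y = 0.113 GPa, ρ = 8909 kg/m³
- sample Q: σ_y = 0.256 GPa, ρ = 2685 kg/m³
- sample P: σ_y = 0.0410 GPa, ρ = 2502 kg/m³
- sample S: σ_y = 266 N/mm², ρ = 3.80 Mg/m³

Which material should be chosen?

sample Q

Normalizing units and computing the index:
  sample Y: σ_y = 659.0 MPa, ρ = 7849 kg/m³
  sample A: σ_y = 113.0 MPa, ρ = 8909 kg/m³
  sample Q: σ_y = 256.0 MPa, ρ = 2685 kg/m³
  sample P: σ_y = 41.00 MPa, ρ = 2502 kg/m³
  sample S: σ_y = 266.0 MPa, ρ = 3800 kg/m³
  sample Q: M = 5.96×10⁻³
  sample S: M = 4.29×10⁻³
  sample Y: M = 3.27×10⁻³
  sample P: M = 2.56×10⁻³
  sample A: M = 1.19×10⁻³
Sample Q has the largest M.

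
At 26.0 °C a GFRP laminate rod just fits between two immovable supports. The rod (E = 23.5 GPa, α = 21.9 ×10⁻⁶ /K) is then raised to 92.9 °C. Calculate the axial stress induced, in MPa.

ΔT = 66.90 K. Constrained thermal stress σ = E·α·ΔT = 23.50×10³ MPa × 21.9×10⁻⁶ × 66.90 = 34.4 MPa (compressive).

34.4 MPa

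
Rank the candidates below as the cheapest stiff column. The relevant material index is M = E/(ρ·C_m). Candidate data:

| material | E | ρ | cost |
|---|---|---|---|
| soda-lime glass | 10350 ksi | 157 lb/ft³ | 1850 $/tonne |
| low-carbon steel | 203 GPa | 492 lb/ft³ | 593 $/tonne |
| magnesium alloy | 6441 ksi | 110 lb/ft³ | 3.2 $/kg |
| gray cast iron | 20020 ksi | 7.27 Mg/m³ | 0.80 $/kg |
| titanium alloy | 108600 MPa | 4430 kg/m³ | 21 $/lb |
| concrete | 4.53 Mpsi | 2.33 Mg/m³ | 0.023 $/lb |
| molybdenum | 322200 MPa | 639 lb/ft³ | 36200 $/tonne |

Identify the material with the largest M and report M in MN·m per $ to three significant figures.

Normalizing units and computing the index:
  soda-lime glass: E = 71.36 GPa, ρ = 2515 kg/m³, cost = 1.850 $/kg
  low-carbon steel: E = 203.0 GPa, ρ = 7881 kg/m³, cost = 0.5930 $/kg
  magnesium alloy: E = 44.41 GPa, ρ = 1762 kg/m³, cost = 3.200 $/kg
  gray cast iron: E = 138.0 GPa, ρ = 7270 kg/m³, cost = 0.8000 $/kg
  titanium alloy: E = 108.6 GPa, ρ = 4430 kg/m³, cost = 46.30 $/kg
  concrete: E = 31.23 GPa, ρ = 2330 kg/m³, cost = 0.05071 $/kg
  molybdenum: E = 322.2 GPa, ρ = 10240 kg/m³, cost = 36.20 $/kg
  concrete: M = 264 MN·m per $
  low-carbon steel: M = 43.4 MN·m per $
  gray cast iron: M = 23.7 MN·m per $
  soda-lime glass: M = 15.3 MN·m per $
  magnesium alloy: M = 7.88 MN·m per $
  molybdenum: M = 0.870 MN·m per $
  titanium alloy: M = 0.530 MN·m per $
The maximum is for concrete.

concrete, M = 264 MN·m per $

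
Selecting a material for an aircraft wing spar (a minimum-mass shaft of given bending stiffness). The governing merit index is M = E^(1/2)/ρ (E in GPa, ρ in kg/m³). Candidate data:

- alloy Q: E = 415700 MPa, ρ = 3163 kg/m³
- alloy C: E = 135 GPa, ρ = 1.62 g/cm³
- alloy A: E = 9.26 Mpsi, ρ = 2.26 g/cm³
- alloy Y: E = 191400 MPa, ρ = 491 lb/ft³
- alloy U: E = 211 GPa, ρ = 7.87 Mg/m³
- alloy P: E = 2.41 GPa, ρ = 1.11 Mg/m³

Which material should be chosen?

Putting every candidate on a common basis:
  alloy Q: E = 415.7 GPa, ρ = 3163 kg/m³
  alloy C: E = 135.0 GPa, ρ = 1620 kg/m³
  alloy A: E = 63.85 GPa, ρ = 2260 kg/m³
  alloy Y: E = 191.4 GPa, ρ = 7865 kg/m³
  alloy U: E = 211.0 GPa, ρ = 7870 kg/m³
  alloy P: E = 2.410 GPa, ρ = 1110 kg/m³
  alloy C: M = 7.17×10⁻³
  alloy Q: M = 6.45×10⁻³
  alloy A: M = 3.54×10⁻³
  alloy U: M = 1.85×10⁻³
  alloy Y: M = 1.76×10⁻³
  alloy P: M = 1.40×10⁻³
Alloy C has the largest M.

alloy C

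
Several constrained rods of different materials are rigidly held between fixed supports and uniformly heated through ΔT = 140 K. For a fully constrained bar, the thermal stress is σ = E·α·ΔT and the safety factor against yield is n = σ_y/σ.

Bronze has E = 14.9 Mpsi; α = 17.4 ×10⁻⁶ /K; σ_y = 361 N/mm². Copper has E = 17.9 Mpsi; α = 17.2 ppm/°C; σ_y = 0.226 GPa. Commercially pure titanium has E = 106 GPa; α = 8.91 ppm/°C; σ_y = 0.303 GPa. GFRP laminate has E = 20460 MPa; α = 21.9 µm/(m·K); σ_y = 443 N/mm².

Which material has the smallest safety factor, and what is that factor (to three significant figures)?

copper, n = 0.760

With everything in SI (GPa, ×10⁻⁶/K, MPa):
  bronze: E = 102.7, α = 17.4, σ_y = 361.0 → σ = 250 MPa, n = 1.44
  copper: E = 123.4, α = 17.2, σ_y = 226.0 → σ = 297 MPa, n = 0.760
  commercially pure titanium: E = 106.0, α = 8.91, σ_y = 303.0 → σ = 132 MPa, n = 2.29
  GFRP laminate: E = 20.46, α = 21.9, σ_y = 443.0 → σ = 62.7 MPa, n = 7.06
Smallest n: copper with n = 0.760.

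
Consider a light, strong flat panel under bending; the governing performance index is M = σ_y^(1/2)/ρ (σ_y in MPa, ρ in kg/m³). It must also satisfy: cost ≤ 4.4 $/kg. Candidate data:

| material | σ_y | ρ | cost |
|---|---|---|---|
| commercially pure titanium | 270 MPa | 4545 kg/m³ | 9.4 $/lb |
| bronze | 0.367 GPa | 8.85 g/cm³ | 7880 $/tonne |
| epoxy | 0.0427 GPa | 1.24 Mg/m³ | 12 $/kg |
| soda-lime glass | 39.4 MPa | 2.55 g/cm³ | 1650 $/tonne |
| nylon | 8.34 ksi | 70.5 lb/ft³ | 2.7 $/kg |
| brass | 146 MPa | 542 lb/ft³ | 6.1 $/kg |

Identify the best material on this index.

nylon

Screen on constraints: cost ≤ 4.4 $/kg. Survivors: soda-lime glass, nylon.
Normalizing units and computing the index:
  soda-lime glass: σ_y = 39.40 MPa, ρ = 2550 kg/m³
  nylon: σ_y = 57.50 MPa, ρ = 1129 kg/m³
  nylon: M = 6.71×10⁻³
  soda-lime glass: M = 2.46×10⁻³
Highest index: nylon.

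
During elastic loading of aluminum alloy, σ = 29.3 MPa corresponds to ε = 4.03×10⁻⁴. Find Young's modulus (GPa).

72.7 GPa

E = σ/ε = 29.3 MPa / 4.03×10⁻⁴ = 72700 MPa = 72.7 GPa.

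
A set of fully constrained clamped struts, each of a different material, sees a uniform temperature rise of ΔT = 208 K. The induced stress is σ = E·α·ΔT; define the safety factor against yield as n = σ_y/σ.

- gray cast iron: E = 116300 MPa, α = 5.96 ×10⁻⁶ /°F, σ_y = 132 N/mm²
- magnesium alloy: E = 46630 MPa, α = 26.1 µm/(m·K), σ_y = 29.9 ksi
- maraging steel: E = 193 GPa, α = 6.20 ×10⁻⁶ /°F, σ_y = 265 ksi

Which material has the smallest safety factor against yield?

In consistent units (E in GPa, α in ×10⁻⁶/K, σ_y in MPa):
  gray cast iron: E = 116.3, α = 10.7, σ_y = 132.0 → σ = 260 MPa, n = 0.509
  magnesium alloy: E = 46.63, α = 26.1, σ_y = 206.2 → σ = 253 MPa, n = 0.814
  maraging steel: E = 193.0, α = 11.2, σ_y = 1827 → σ = 448 MPa, n = 4.08
Smallest n: gray cast iron with n = 0.509.

gray cast iron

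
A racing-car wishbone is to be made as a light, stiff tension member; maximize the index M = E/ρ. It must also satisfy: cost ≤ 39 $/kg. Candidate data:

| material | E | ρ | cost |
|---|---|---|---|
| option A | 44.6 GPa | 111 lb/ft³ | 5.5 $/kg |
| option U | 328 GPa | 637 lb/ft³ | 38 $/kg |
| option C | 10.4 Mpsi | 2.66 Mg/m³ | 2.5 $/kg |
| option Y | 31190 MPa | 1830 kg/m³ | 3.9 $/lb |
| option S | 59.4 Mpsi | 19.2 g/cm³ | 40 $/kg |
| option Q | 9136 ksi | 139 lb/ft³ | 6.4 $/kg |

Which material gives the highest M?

option U

Screen on constraints: cost ≤ 39 $/kg. Survivors: option A, option U, option C, option Y, option Q.
Putting every candidate on a common basis:
  option A: E = 44.60 GPa, ρ = 1778 kg/m³
  option U: E = 328.0 GPa, ρ = 10200 kg/m³
  option C: E = 71.71 GPa, ρ = 2660 kg/m³
  option Y: E = 31.19 GPa, ρ = 1830 kg/m³
  option Q: E = 62.99 GPa, ρ = 2227 kg/m³
  option U: M = 32.1 MN·m/kg
  option Q: M = 28.3 MN·m/kg
  option C: M = 27.0 MN·m/kg
  option A: M = 25.1 MN·m/kg
  option Y: M = 17.0 MN·m/kg
Option U has the largest M.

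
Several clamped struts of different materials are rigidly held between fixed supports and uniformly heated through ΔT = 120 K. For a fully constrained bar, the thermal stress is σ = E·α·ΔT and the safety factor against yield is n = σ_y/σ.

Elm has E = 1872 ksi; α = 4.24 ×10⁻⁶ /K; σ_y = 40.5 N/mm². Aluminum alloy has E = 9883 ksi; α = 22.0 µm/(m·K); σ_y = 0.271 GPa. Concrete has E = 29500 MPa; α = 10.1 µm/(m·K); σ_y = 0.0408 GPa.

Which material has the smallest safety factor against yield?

With everything in SI (GPa, ×10⁻⁶/K, MPa):
  elm: E = 12.91, α = 4.24, σ_y = 40.50 → σ = 6.57 MPa, n = 6.17
  aluminum alloy: E = 68.14, α = 22.0, σ_y = 271.0 → σ = 180 MPa, n = 1.51
  concrete: E = 29.50, α = 10.1, σ_y = 40.80 → σ = 35.8 MPa, n = 1.14
Concrete has the lowest safety factor, n = 1.14.

concrete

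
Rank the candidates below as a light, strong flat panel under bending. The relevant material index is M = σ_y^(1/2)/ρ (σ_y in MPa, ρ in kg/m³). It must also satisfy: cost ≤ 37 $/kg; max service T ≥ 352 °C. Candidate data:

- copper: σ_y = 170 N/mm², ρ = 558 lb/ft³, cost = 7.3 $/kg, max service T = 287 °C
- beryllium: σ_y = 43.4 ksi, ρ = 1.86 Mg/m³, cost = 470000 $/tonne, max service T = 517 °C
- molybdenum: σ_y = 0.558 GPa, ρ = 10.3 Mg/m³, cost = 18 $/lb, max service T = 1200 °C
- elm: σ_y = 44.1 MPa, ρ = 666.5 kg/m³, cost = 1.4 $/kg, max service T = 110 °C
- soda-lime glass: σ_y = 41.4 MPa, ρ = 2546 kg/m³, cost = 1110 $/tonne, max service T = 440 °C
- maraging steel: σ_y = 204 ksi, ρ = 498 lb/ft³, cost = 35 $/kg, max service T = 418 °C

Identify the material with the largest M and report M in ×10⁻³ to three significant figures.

Screen on constraints: cost ≤ 37 $/kg; max service T ≥ 352 °C. Survivors: soda-lime glass, maraging steel.
Putting every candidate on a common basis:
  soda-lime glass: σ_y = 41.40 MPa, ρ = 2546 kg/m³
  maraging steel: σ_y = 1407 MPa, ρ = 7977 kg/m³
  maraging steel: M = 4.70×10⁻³
  soda-lime glass: M = 2.53×10⁻³
Highest index: maraging steel.

maraging steel, M = 4.70×10⁻³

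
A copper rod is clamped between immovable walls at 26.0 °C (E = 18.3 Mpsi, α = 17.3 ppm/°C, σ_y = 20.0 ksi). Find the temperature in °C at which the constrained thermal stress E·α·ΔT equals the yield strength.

89.2 °C

E = 18.3 Mpsi = 126.2 GPa.
σ_y = 20.0 ksi = 137.9 MPa.
E·α·ΔT = 137.9 MPa ⇒ ΔT = 137.9 / (126.2×10³ × 17.3×10⁻⁶) = 63.17 K.
T = 26.0 + 63.17 = 89.17 °C.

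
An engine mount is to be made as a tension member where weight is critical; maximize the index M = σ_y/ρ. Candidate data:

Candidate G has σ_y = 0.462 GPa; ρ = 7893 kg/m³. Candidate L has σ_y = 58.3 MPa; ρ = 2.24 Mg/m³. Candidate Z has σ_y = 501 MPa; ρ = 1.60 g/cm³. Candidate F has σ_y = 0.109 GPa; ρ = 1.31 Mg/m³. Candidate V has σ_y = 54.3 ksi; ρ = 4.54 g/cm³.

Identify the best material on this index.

After converting to SI:
  candidate G: σ_y = 462.0 MPa, ρ = 7893 kg/m³
  candidate L: σ_y = 58.30 MPa, ρ = 2240 kg/m³
  candidate Z: σ_y = 501.0 MPa, ρ = 1600 kg/m³
  candidate F: σ_y = 109.0 MPa, ρ = 1310 kg/m³
  candidate V: σ_y = 374.4 MPa, ρ = 4540 kg/m³
  candidate Z: M = 313 kN·m/kg
  candidate F: M = 83.2 kN·m/kg
  candidate V: M = 82.5 kN·m/kg
  candidate G: M = 58.5 kN·m/kg
  candidate L: M = 26.0 kN·m/kg
The maximum is for candidate Z.

candidate Z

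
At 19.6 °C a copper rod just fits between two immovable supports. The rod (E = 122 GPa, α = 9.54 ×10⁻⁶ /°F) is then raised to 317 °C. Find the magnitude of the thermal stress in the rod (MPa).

623 MPa

α = 9.54×10⁻⁶/°F × 9/5 = 17.2×10⁻⁶/K.
ΔT = 297.4 K. Constrained thermal stress σ = E·α·ΔT = 122.0×10³ MPa × 17.2×10⁻⁶ × 297.4 = 623 MPa (compressive).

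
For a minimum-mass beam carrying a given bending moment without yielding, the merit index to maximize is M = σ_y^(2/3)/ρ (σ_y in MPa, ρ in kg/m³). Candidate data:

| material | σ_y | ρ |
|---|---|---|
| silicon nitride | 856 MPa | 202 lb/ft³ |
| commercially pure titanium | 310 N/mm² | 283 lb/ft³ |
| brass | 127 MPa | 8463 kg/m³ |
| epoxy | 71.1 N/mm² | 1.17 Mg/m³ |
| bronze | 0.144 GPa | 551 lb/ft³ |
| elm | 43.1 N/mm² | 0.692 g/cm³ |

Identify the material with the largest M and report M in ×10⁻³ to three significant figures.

silicon nitride, M = 27.9×10⁻³

In SI units:
  silicon nitride: σ_y = 856.0 MPa, ρ = 3236 kg/m³
  commercially pure titanium: σ_y = 310.0 MPa, ρ = 4533 kg/m³
  brass: σ_y = 127.0 MPa, ρ = 8463 kg/m³
  epoxy: σ_y = 71.10 MPa, ρ = 1170 kg/m³
  bronze: σ_y = 144.0 MPa, ρ = 8826 kg/m³
  elm: σ_y = 43.10 MPa, ρ = 692.0 kg/m³
  silicon nitride: M = 27.9×10⁻³
  elm: M = 17.8×10⁻³
  epoxy: M = 14.7×10⁻³
  commercially pure titanium: M = 10.1×10⁻³
  bronze: M = 3.11×10⁻³
  brass: M = 2.99×10⁻³
Highest index: silicon nitride.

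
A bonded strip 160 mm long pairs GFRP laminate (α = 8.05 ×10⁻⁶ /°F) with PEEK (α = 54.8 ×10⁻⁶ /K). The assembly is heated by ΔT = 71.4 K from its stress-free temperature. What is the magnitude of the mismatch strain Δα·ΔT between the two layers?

2.88×10⁻³

GFRP laminate: α = 8.05×10⁻⁶/°F × 9/5 = 14.5×10⁻⁶/K.
Δα = |14.5 − 54.8|×10⁻⁶/K = 40.3×10⁻⁶/K.
Mismatch strain = Δα·ΔT = 40.3×10⁻⁶ × 71.4 = 2.88×10⁻³.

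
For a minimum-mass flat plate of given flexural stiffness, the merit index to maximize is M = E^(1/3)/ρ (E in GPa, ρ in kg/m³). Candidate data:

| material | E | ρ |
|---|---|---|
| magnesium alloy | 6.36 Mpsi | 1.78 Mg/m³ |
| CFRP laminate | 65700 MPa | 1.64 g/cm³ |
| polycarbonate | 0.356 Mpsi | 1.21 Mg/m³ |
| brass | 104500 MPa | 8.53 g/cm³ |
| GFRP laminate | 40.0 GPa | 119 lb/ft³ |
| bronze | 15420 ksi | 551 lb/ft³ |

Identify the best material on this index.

Normalizing units and computing the index:
  magnesium alloy: E = 43.85 GPa, ρ = 1780 kg/m³
  CFRP laminate: E = 65.70 GPa, ρ = 1640 kg/m³
  polycarbonate: E = 2.455 GPa, ρ = 1210 kg/m³
  brass: E = 104.5 GPa, ρ = 8530 kg/m³
  GFRP laminate: E = 40.00 GPa, ρ = 1906 kg/m³
  bronze: E = 106.3 GPa, ρ = 8826 kg/m³
  CFRP laminate: M = 2.46×10⁻³
  magnesium alloy: M = 1.98×10⁻³
  GFRP laminate: M = 1.79×10⁻³
  polycarbonate: M = 1.11×10⁻³
  brass: M = 0.552×10⁻³
  bronze: M = 0.537×10⁻³
The maximum is for CFRP laminate.

CFRP laminate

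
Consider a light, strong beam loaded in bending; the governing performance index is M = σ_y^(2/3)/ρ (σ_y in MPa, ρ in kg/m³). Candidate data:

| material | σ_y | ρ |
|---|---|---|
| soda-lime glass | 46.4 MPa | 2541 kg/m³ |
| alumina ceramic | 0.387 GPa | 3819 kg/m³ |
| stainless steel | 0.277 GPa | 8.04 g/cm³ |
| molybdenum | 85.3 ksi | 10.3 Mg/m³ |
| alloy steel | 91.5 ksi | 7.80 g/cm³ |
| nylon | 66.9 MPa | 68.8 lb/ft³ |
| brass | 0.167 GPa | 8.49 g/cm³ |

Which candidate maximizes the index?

After converting to SI:
  soda-lime glass: σ_y = 46.40 MPa, ρ = 2541 kg/m³
  alumina ceramic: σ_y = 387.0 MPa, ρ = 3819 kg/m³
  stainless steel: σ_y = 277.0 MPa, ρ = 8040 kg/m³
  molybdenum: σ_y = 588.1 MPa, ρ = 10300 kg/m³
  alloy steel: σ_y = 630.9 MPa, ρ = 7800 kg/m³
  nylon: σ_y = 66.90 MPa, ρ = 1102 kg/m³
  brass: σ_y = 167.0 MPa, ρ = 8490 kg/m³
  nylon: M = 15.0×10⁻³
  alumina ceramic: M = 13.9×10⁻³
  alloy steel: M = 9.43×10⁻³
  molybdenum: M = 6.82×10⁻³
  stainless steel: M = 5.29×10⁻³
  soda-lime glass: M = 5.08×10⁻³
  brass: M = 3.57×10⁻³
Highest index: nylon.

nylon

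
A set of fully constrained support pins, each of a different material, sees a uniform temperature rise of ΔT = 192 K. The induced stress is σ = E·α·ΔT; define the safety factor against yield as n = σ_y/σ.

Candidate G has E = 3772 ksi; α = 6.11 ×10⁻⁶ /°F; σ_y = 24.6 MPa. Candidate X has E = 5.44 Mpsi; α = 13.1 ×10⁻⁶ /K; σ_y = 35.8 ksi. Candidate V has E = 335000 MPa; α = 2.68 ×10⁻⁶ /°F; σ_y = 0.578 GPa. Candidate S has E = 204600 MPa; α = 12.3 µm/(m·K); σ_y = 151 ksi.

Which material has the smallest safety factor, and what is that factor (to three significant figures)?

candidate G, n = 0.448

In consistent units (E in GPa, α in ×10⁻⁶/K, σ_y in MPa):
  candidate G: E = 26.01, α = 11.0, σ_y = 24.60 → σ = 54.9 MPa, n = 0.448
  candidate X: E = 37.51, α = 13.1, σ_y = 246.8 → σ = 94.3 MPa, n = 2.62
  candidate V: E = 335.0, α = 4.82, σ_y = 578.0 → σ = 310 MPa, n = 1.86
  candidate S: E = 204.6, α = 12.3, σ_y = 1041 → σ = 483 MPa, n = 2.15
Smallest n: candidate G with n = 0.448.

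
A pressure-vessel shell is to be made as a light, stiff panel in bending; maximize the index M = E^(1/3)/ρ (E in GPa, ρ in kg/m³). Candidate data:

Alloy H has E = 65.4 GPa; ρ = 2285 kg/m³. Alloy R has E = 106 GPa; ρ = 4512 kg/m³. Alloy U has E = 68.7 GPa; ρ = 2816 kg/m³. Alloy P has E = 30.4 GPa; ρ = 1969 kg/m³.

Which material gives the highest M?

alloy H

Evaluate M for each candidate:
  alloy H: M = 1.76×10⁻³
  alloy P: M = 1.59×10⁻³
  alloy U: M = 1.45×10⁻³
  alloy R: M = 1.05×10⁻³
The maximum is for alloy H.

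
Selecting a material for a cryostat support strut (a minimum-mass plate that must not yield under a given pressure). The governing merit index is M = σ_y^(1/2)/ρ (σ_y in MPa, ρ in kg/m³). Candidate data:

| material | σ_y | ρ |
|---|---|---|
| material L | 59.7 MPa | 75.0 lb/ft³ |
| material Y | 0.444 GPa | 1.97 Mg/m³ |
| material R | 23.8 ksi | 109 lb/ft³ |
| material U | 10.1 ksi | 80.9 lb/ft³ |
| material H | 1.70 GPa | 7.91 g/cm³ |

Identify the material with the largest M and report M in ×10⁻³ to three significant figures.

After converting to SI:
  material L: σ_y = 59.70 MPa, ρ = 1201 kg/m³
  material Y: σ_y = 444.0 MPa, ρ = 1970 kg/m³
  material R: σ_y = 164.1 MPa, ρ = 1746 kg/m³
  material U: σ_y = 69.64 MPa, ρ = 1296 kg/m³
  material H: σ_y = 1700 MPa, ρ = 7910 kg/m³
  material Y: M = 10.7×10⁻³
  material R: M = 7.34×10⁻³
  material U: M = 6.44×10⁻³
  material L: M = 6.43×10⁻³
  material H: M = 5.21×10⁻³
Material Y has the largest M.

material Y, M = 10.7×10⁻³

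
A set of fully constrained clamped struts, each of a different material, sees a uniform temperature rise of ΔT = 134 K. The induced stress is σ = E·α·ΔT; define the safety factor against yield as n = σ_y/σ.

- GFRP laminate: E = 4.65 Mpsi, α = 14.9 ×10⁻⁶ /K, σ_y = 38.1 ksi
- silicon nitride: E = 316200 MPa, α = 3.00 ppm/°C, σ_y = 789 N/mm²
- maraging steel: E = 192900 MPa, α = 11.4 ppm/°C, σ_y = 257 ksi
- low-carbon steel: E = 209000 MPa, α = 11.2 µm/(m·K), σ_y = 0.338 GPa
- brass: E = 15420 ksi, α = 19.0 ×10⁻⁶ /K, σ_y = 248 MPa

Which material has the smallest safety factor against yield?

brass

Per material, after unit conversion:
  GFRP laminate: E = 32.06, α = 14.9, σ_y = 262.7 → σ = 64.0 MPa, n = 4.10
  silicon nitride: E = 316.2, α = 3.00, σ_y = 789.0 → σ = 127 MPa, n = 6.21
  maraging steel: E = 192.9, α = 11.4, σ_y = 1772 → σ = 295 MPa, n = 6.01
  low-carbon steel: E = 209.0, α = 11.2, σ_y = 338.0 → σ = 314 MPa, n = 1.08
  brass: E = 106.3, α = 19.0, σ_y = 248.0 → σ = 271 MPa, n = 0.916
The minimum is brass at n = 0.916.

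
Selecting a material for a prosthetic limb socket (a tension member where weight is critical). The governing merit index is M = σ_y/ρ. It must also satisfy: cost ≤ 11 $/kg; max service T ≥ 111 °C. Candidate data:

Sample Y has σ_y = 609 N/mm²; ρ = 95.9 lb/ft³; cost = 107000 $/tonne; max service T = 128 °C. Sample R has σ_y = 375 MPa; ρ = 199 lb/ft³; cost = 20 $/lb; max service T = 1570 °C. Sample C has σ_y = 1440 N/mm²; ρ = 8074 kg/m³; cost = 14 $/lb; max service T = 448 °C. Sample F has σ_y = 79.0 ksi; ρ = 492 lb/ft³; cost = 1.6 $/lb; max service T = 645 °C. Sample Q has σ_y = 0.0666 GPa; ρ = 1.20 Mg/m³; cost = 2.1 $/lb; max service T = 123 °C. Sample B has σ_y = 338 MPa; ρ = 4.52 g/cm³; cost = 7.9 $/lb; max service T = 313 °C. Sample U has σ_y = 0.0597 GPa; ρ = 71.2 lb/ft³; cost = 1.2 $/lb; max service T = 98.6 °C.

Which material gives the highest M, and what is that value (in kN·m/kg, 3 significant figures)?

Screen on constraints: cost ≤ 11 $/kg; max service T ≥ 111 °C. Survivors: sample F, sample Q.
Normalizing units and computing the index:
  sample F: σ_y = 544.7 MPa, ρ = 7881 kg/m³
  sample Q: σ_y = 66.60 MPa, ρ = 1200 kg/m³
  sample F: M = 69.1 kN·m/kg
  sample Q: M = 55.5 kN·m/kg
Sample F ranks first.

sample F, M = 69.1 kN·m/kg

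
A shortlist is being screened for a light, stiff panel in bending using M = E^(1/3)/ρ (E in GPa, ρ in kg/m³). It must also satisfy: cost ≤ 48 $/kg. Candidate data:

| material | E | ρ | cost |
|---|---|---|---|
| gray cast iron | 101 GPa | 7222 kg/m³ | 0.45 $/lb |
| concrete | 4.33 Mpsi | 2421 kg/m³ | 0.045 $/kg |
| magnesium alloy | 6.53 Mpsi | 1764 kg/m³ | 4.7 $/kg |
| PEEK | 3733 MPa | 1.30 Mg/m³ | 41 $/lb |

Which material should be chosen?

Screen on constraints: cost ≤ 48 $/kg. Survivors: gray cast iron, concrete, magnesium alloy.
Putting every candidate on a common basis:
  gray cast iron: E = 101.0 GPa, ρ = 7222 kg/m³
  concrete: E = 29.85 GPa, ρ = 2421 kg/m³
  magnesium alloy: E = 45.02 GPa, ρ = 1764 kg/m³
  magnesium alloy: M = 2.02×10⁻³
  concrete: M = 1.28×10⁻³
  gray cast iron: M = 0.645×10⁻³
Magnesium alloy ranks first.

magnesium alloy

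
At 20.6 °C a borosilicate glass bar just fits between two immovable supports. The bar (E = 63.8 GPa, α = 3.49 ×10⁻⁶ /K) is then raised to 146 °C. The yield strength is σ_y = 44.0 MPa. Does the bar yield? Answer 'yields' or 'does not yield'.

ΔT = 125.4 K. Constrained thermal stress σ = E·α·ΔT = 63.80×10³ MPa × 3.49×10⁻⁶ × 125.4 = 27.9 MPa (compressive).
Compare to σ_y = 44.0 MPa: σ < σ_y, so it does not yield.

does not yield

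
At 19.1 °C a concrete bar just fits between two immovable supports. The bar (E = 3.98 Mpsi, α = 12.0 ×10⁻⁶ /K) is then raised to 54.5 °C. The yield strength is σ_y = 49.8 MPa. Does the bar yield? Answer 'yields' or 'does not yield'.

does not yield

E = 3.98 Mpsi = 27.44 GPa.
ΔT = 35.40 K. Constrained thermal stress σ = E·α·ΔT = 27.44×10³ MPa × 12.0×10⁻⁶ × 35.40 = 11.7 MPa (compressive).
Compare to σ_y = 49.8 MPa: σ < σ_y, so it does not yield.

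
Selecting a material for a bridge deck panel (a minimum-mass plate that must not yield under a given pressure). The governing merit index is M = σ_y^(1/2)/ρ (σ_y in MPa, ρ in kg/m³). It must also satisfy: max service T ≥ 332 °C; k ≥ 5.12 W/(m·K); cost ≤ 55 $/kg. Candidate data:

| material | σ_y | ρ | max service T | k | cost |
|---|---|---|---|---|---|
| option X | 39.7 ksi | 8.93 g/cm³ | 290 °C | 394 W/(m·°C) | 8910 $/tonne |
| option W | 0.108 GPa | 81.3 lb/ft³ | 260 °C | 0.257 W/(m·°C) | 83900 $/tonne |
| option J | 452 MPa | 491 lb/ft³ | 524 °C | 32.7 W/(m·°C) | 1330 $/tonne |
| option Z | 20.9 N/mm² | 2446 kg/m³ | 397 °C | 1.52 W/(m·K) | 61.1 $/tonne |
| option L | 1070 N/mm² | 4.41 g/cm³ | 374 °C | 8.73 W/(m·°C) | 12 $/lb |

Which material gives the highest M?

Screen on constraints: max service T ≥ 332 °C; k ≥ 5.12 W/(m·K); cost ≤ 55 $/kg. Survivors: option J, option L.
Putting every candidate on a common basis:
  option J: σ_y = 452.0 MPa, ρ = 7865 kg/m³
  option L: σ_y = 1070 MPa, ρ = 4410 kg/m³
  option L: M = 7.42×10⁻³
  option J: M = 2.70×10⁻³
The maximum is for option L.

option L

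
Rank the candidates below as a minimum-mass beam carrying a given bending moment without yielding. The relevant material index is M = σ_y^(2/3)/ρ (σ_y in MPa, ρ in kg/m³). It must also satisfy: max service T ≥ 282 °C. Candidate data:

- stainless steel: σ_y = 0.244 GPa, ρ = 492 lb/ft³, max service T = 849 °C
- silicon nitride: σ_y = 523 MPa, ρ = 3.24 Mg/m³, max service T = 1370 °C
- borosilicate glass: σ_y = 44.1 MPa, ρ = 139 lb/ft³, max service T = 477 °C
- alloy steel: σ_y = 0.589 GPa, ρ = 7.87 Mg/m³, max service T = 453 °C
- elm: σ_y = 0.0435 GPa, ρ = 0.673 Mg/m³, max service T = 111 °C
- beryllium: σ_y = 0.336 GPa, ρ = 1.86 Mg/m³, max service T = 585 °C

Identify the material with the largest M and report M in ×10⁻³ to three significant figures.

beryllium, M = 26.0×10⁻³

Screen on constraints: max service T ≥ 282 °C. Survivors: stainless steel, silicon nitride, borosilicate glass, alloy steel, beryllium.
After converting to SI:
  stainless steel: σ_y = 244.0 MPa, ρ = 7881 kg/m³
  silicon nitride: σ_y = 523.0 MPa, ρ = 3240 kg/m³
  borosilicate glass: σ_y = 44.10 MPa, ρ = 2227 kg/m³
  alloy steel: σ_y = 589.0 MPa, ρ = 7870 kg/m³
  beryllium: σ_y = 336.0 MPa, ρ = 1860 kg/m³
  beryllium: M = 26.0×10⁻³
  silicon nitride: M = 20.0×10⁻³
  alloy steel: M = 8.93×10⁻³
  borosilicate glass: M = 5.61×10⁻³
  stainless steel: M = 4.95×10⁻³
Beryllium ranks first.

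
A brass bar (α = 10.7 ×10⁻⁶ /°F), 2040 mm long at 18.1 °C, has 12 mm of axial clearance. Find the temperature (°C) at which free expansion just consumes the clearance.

α = 10.7×10⁻⁶/°F × 9/5 = 19.3×10⁻⁶/K.
α·L₀·ΔT = 12.0 mm ⇒ ΔT = 12.0 / (19.3×10⁻⁶ × 2040.0) = 305.4 K.
T = 18.1 + 305.4 = 323.5 °C.

324 °C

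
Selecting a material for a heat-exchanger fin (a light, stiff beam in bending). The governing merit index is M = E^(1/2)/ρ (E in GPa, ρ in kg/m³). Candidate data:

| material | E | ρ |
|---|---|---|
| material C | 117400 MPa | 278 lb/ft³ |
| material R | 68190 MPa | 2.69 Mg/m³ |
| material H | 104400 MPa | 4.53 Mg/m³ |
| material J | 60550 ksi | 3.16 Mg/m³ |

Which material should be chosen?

Normalizing units and computing the index:
  material C: E = 117.4 GPa, ρ = 4453 kg/m³
  material R: E = 68.19 GPa, ρ = 2690 kg/m³
  material H: E = 104.4 GPa, ρ = 4530 kg/m³
  material J: E = 417.5 GPa, ρ = 3160 kg/m³
  material J: M = 6.47×10⁻³
  material R: M = 3.07×10⁻³
  material C: M = 2.43×10⁻³
  material H: M = 2.26×10⁻³
Material J has the largest M.

material J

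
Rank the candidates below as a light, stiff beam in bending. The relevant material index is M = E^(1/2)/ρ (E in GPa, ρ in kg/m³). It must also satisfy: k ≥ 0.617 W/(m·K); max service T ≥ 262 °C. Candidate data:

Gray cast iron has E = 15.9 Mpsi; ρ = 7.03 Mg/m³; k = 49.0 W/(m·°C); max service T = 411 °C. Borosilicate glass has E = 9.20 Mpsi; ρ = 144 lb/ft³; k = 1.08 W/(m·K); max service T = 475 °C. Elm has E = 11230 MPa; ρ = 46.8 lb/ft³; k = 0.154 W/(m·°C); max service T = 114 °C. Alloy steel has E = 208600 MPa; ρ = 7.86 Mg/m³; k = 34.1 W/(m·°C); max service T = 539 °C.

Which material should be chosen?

borosilicate glass

Screen on constraints: k ≥ 0.617 W/(m·K); max service T ≥ 262 °C. Survivors: gray cast iron, borosilicate glass, alloy steel.
After converting to SI:
  gray cast iron: E = 109.6 GPa, ρ = 7030 kg/m³
  borosilicate glass: E = 63.43 GPa, ρ = 2307 kg/m³
  alloy steel: E = 208.6 GPa, ρ = 7860 kg/m³
  borosilicate glass: M = 3.45×10⁻³
  alloy steel: M = 1.84×10⁻³
  gray cast iron: M = 1.49×10⁻³
Borosilicate glass ranks first.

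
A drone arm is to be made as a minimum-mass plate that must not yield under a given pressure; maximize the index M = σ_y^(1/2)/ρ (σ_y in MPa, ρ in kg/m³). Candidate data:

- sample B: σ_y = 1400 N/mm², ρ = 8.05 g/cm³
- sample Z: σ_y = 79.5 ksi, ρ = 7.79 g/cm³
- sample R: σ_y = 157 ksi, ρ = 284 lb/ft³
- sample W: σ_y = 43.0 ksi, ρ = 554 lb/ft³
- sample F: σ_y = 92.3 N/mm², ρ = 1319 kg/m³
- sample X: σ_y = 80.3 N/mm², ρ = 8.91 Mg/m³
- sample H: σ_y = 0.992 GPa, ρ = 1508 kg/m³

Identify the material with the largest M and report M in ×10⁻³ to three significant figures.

sample H, M = 20.9×10⁻³

Normalizing units and computing the index:
  sample B: σ_y = 1400 MPa, ρ = 8050 kg/m³
  sample Z: σ_y = 548.1 MPa, ρ = 7790 kg/m³
  sample R: σ_y = 1082 MPa, ρ = 4549 kg/m³
  sample W: σ_y = 296.5 MPa, ρ = 8874 kg/m³
  sample F: σ_y = 92.30 MPa, ρ = 1319 kg/m³
  sample X: σ_y = 80.30 MPa, ρ = 8910 kg/m³
  sample H: σ_y = 992.0 MPa, ρ = 1508 kg/m³
  sample H: M = 20.9×10⁻³
  sample F: M = 7.28×10⁻³
  sample R: M = 7.23×10⁻³
  sample B: M = 4.65×10⁻³
  sample Z: M = 3.01×10⁻³
  sample W: M = 1.94×10⁻³
  sample X: M = 1.01×10⁻³
Sample H ranks first.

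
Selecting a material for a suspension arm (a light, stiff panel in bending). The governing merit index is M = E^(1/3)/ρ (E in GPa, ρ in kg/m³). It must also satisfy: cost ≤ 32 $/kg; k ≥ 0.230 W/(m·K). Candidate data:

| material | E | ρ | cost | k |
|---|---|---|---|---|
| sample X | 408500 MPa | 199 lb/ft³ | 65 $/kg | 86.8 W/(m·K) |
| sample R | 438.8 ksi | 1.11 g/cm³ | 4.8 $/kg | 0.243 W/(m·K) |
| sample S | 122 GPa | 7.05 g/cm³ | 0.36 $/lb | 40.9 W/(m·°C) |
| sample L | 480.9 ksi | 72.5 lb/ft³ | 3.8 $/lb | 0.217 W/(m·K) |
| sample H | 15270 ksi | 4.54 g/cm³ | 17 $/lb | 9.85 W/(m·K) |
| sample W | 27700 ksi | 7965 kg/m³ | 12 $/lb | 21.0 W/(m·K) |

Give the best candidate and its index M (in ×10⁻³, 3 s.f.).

sample R, M = 1.30×10⁻³

Screen on constraints: cost ≤ 32 $/kg; k ≥ 0.230 W/(m·K). Survivors: sample R, sample S, sample W.
Putting every candidate on a common basis:
  sample R: E = 3.025 GPa, ρ = 1110 kg/m³
  sample S: E = 122.0 GPa, ρ = 7050 kg/m³
  sample W: E = 191.0 GPa, ρ = 7965 kg/m³
  sample R: M = 1.30×10⁻³
  sample W: M = 0.723×10⁻³
  sample S: M = 0.704×10⁻³
Highest index: sample R.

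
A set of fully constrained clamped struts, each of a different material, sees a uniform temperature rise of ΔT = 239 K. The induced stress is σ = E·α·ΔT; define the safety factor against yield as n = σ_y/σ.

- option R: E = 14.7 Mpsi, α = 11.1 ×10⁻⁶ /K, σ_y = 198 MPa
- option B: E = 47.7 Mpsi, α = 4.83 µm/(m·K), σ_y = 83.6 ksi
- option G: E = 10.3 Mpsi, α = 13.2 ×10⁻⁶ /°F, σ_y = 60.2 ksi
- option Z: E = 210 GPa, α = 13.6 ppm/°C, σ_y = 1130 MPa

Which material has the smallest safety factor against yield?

Converting E to GPa, α to ×10⁻⁶/K, σ_y to MPa, then σ and n for each:
  option R: E = 101.4, α = 11.1, σ_y = 198.0 → σ = 269 MPa, n = 0.736
  option B: E = 328.9, α = 4.83, σ_y = 576.4 → σ = 380 MPa, n = 1.52
  option G: E = 71.02, α = 23.8, σ_y = 415.1 → σ = 403 MPa, n = 1.03
  option Z: E = 210.0, α = 13.6, σ_y = 1130 → σ = 683 MPa, n = 1.66
Smallest n: option R with n = 0.736.

option R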